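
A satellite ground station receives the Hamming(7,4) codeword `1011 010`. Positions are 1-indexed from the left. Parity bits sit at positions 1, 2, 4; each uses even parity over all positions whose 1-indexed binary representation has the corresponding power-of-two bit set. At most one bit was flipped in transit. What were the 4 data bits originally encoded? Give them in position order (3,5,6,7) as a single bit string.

1010

s1: b1⊕b3⊕b5⊕b7 = 1⊕1⊕0⊕0 = 0
s2: b2⊕b3⊕b6⊕b7 = 0⊕1⊕1⊕0 = 0
s4: b4⊕b5⊕b6⊕b7 = 1⊕0⊕1⊕0 = 0
Syndrome (s4...s1) = 000 → position 0 (no error).
No correction needed.
Data bits at positions 3,5,6,7: 1010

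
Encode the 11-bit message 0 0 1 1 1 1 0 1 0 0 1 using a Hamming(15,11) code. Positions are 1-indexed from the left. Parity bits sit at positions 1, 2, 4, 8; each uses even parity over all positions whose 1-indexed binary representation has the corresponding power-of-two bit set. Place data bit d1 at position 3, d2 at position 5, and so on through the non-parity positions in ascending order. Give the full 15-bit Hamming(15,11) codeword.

100001101101001

Place data bits at non-power-of-two positions: b3=0, b5=0, b6=1, b7=1, b9=1, b10=1, b11=0, b12=1, b13=0, b14=0, b15=1.
p1 = XOR of data positions {3,5,7,9,11,13,15} = 0⊕0⊕1⊕1⊕0⊕0⊕1 = 1
p2 = XOR of data positions {3,6,7,10,11,14,15} = 0⊕1⊕1⊕1⊕0⊕0⊕1 = 0
p4 = XOR of data positions {5,6,7,12,13,14,15} = 0⊕1⊕1⊕1⊕0⊕0⊕1 = 0
p8 = XOR of data positions {9,10,11,12,13,14,15} = 1⊕1⊕0⊕1⊕0⊕0⊕1 = 0
Codeword b1..b15 = 100001101101001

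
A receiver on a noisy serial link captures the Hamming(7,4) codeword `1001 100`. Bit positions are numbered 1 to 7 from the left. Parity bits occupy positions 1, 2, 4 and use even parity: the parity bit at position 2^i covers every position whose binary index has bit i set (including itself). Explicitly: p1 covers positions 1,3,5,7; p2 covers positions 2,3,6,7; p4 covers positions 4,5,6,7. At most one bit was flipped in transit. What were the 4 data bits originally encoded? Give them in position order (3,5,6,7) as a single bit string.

s1: b1⊕b3⊕b5⊕b7 = 1⊕0⊕1⊕0 = 0
s2: b2⊕b3⊕b6⊕b7 = 0⊕0⊕0⊕0 = 0
s4: b4⊕b5⊕b6⊕b7 = 1⊕1⊕0⊕0 = 0
Syndrome (s4...s1) = 000 → position 0 (no error).
No correction needed.
Data bits at positions 3,5,6,7: 0100

0100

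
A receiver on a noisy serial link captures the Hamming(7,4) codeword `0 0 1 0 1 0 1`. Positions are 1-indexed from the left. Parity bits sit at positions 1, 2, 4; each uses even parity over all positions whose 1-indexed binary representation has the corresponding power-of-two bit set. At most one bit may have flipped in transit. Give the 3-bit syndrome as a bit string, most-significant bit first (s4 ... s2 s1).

s1: b1⊕b3⊕b5⊕b7 = 0⊕1⊕1⊕1 = 1
s2: b2⊕b3⊕b6⊕b7 = 0⊕1⊕0⊕1 = 0
s4: b4⊕b5⊕b6⊕b7 = 0⊕1⊕0⊕1 = 0
Syndrome (s4...s1) = 001 → position 1.

001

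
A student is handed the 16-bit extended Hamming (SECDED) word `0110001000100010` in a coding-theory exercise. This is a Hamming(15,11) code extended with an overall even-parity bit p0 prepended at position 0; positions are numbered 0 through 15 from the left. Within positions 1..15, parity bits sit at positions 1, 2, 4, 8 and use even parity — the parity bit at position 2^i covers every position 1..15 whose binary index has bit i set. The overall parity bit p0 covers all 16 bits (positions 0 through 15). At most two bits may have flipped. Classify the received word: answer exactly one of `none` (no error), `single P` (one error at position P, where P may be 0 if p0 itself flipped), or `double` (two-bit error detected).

s1: b1⊕b3⊕b5⊕b7⊕b9⊕b11⊕b13⊕b15 = 1⊕0⊕0⊕0⊕0⊕0⊕0⊕0 = 1
s2: b2⊕b3⊕b6⊕b7⊕b10⊕b11⊕b14⊕b15 = 1⊕0⊕1⊕0⊕1⊕0⊕1⊕0 = 0
s4: b4⊕b5⊕b6⊕b7⊕b12⊕b13⊕b14⊕b15 = 0⊕0⊕1⊕0⊕0⊕0⊕1⊕0 = 0
s8: b8⊕b9⊕b10⊕b11⊕b12⊕b13⊕b14⊕b15 = 0⊕0⊕1⊕0⊕0⊕0⊕1⊕0 = 0
Syndrome (s8...s1) = 0001 → position 1.
Overall parity (XOR of all 16 bits, including p0): 0⊕1⊕1⊕0⊕0⊕0⊕1⊕0⊕0⊕0⊕1⊕0⊕0⊕0⊕1⊕0 = 1
Overall=1, syndrome position=1 → single-bit error at position 1.

single 1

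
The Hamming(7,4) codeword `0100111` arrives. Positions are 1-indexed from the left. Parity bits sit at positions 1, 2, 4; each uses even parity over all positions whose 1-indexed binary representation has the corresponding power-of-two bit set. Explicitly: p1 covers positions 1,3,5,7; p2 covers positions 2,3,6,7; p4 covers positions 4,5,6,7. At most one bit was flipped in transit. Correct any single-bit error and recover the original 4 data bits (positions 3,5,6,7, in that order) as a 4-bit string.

0101

s1: b1⊕b3⊕b5⊕b7 = 0⊕0⊕1⊕1 = 0
s2: b2⊕b3⊕b6⊕b7 = 1⊕0⊕1⊕1 = 1
s4: b4⊕b5⊕b6⊕b7 = 0⊕1⊕1⊕1 = 1
Syndrome (s4...s1) = 110 → position 6.
Flip bit 6: corrected codeword = 0100101
Data bits at positions 3,5,6,7: 0101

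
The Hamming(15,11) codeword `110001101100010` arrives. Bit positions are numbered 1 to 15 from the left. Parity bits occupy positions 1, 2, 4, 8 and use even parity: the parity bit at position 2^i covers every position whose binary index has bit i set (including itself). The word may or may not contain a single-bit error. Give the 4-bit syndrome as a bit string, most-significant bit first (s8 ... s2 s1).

s1: b1⊕b3⊕b5⊕b7⊕b9⊕b11⊕b13⊕b15 = 1⊕0⊕0⊕1⊕1⊕0⊕0⊕0 = 1
s2: b2⊕b3⊕b6⊕b7⊕b10⊕b11⊕b14⊕b15 = 1⊕0⊕1⊕1⊕1⊕0⊕1⊕0 = 1
s4: b4⊕b5⊕b6⊕b7⊕b12⊕b13⊕b14⊕b15 = 0⊕0⊕1⊕1⊕0⊕0⊕1⊕0 = 1
s8: b8⊕b9⊕b10⊕b11⊕b12⊕b13⊕b14⊕b15 = 0⊕1⊕1⊕0⊕0⊕0⊕1⊕0 = 1
Syndrome (s8...s1) = 1111 → position 15.

1111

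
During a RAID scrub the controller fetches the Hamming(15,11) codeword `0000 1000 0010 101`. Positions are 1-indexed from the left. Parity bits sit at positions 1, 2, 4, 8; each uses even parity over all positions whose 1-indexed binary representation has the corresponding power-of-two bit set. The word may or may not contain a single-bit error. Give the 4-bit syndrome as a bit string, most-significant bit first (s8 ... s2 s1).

s1: b1⊕b3⊕b5⊕b7⊕b9⊕b11⊕b13⊕b15 = 0⊕0⊕1⊕0⊕0⊕1⊕1⊕1 = 0
s2: b2⊕b3⊕b6⊕b7⊕b10⊕b11⊕b14⊕b15 = 0⊕0⊕0⊕0⊕0⊕1⊕0⊕1 = 0
s4: b4⊕b5⊕b6⊕b7⊕b12⊕b13⊕b14⊕b15 = 0⊕1⊕0⊕0⊕0⊕1⊕0⊕1 = 1
s8: b8⊕b9⊕b10⊕b11⊕b12⊕b13⊕b14⊕b15 = 0⊕0⊕0⊕1⊕0⊕1⊕0⊕1 = 1
Syndrome (s8...s1) = 1100 → position 12.

1100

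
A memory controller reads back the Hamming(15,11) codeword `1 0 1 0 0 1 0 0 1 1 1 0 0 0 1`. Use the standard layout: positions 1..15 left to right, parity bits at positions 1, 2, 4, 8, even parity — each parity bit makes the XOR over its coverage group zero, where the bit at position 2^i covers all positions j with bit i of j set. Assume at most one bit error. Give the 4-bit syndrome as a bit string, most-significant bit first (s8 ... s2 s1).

0011

s1: b1⊕b3⊕b5⊕b7⊕b9⊕b11⊕b13⊕b15 = 1⊕1⊕0⊕0⊕1⊕1⊕0⊕1 = 1
s2: b2⊕b3⊕b6⊕b7⊕b10⊕b11⊕b14⊕b15 = 0⊕1⊕1⊕0⊕1⊕1⊕0⊕1 = 1
s4: b4⊕b5⊕b6⊕b7⊕b12⊕b13⊕b14⊕b15 = 0⊕0⊕1⊕0⊕0⊕0⊕0⊕1 = 0
s8: b8⊕b9⊕b10⊕b11⊕b12⊕b13⊕b14⊕b15 = 0⊕1⊕1⊕1⊕0⊕0⊕0⊕1 = 0
Syndrome (s8...s1) = 0011 → position 3.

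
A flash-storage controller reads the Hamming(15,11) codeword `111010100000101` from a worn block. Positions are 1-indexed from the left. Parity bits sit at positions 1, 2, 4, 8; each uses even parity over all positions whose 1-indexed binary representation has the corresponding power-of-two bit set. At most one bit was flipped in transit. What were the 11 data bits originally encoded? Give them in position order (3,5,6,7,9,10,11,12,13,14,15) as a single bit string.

s1: b1⊕b3⊕b5⊕b7⊕b9⊕b11⊕b13⊕b15 = 1⊕1⊕1⊕1⊕0⊕0⊕1⊕1 = 0
s2: b2⊕b3⊕b6⊕b7⊕b10⊕b11⊕b14⊕b15 = 1⊕1⊕0⊕1⊕0⊕0⊕0⊕1 = 0
s4: b4⊕b5⊕b6⊕b7⊕b12⊕b13⊕b14⊕b15 = 0⊕1⊕0⊕1⊕0⊕1⊕0⊕1 = 0
s8: b8⊕b9⊕b10⊕b11⊕b12⊕b13⊕b14⊕b15 = 0⊕0⊕0⊕0⊕0⊕1⊕0⊕1 = 0
Syndrome (s8...s1) = 0000 → position 0 (no error).
No correction needed.
Data bits at positions 3,5,6,7,9,10,11,12,13,14,15: 11010000101

11010000101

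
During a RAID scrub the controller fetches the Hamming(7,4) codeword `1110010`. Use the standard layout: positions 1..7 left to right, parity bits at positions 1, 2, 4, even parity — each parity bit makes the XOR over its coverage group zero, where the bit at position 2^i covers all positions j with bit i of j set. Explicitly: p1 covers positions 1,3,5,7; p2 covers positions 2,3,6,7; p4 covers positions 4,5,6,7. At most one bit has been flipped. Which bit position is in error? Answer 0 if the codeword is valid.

6

s1: b1⊕b3⊕b5⊕b7 = 1⊕1⊕0⊕0 = 0
s2: b2⊕b3⊕b6⊕b7 = 1⊕1⊕1⊕0 = 1
s4: b4⊕b5⊕b6⊕b7 = 0⊕0⊕1⊕0 = 1
Syndrome (s4...s1) = 110 → position 6.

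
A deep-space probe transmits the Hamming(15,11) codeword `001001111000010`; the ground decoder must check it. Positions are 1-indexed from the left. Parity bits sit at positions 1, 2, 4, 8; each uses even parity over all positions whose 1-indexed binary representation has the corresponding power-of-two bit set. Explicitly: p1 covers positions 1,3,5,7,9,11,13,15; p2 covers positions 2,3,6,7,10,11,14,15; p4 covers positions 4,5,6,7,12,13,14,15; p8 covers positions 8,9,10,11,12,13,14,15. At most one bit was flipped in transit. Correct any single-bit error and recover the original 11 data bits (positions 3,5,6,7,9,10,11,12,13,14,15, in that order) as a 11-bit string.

10111000110

s1: b1⊕b3⊕b5⊕b7⊕b9⊕b11⊕b13⊕b15 = 0⊕1⊕0⊕1⊕1⊕0⊕0⊕0 = 1
s2: b2⊕b3⊕b6⊕b7⊕b10⊕b11⊕b14⊕b15 = 0⊕1⊕1⊕1⊕0⊕0⊕1⊕0 = 0
s4: b4⊕b5⊕b6⊕b7⊕b12⊕b13⊕b14⊕b15 = 0⊕0⊕1⊕1⊕0⊕0⊕1⊕0 = 1
s8: b8⊕b9⊕b10⊕b11⊕b12⊕b13⊕b14⊕b15 = 1⊕1⊕0⊕0⊕0⊕0⊕1⊕0 = 1
Syndrome (s8...s1) = 1101 → position 13.
Flip bit 13: corrected codeword = 001001111000110
Data bits at positions 3,5,6,7,9,10,11,12,13,14,15: 10111000110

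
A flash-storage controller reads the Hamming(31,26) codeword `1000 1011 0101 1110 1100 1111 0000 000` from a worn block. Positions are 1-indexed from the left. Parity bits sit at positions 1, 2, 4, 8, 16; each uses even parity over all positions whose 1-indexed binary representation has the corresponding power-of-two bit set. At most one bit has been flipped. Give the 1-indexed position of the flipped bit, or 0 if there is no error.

s1: b1⊕b3⊕b5⊕b7⊕b9⊕b11⊕b13⊕b15⊕b17⊕b19⊕b21⊕b23⊕b25⊕b27⊕b29⊕b31 = 1⊕0⊕1⊕1⊕0⊕0⊕1⊕1⊕1⊕0⊕1⊕1⊕0⊕0⊕0⊕0 = 0
s2: b2⊕b3⊕b6⊕b7⊕b10⊕b11⊕b14⊕b15⊕b18⊕b19⊕b22⊕b23⊕b26⊕b27⊕b30⊕b31 = 0⊕0⊕0⊕1⊕1⊕0⊕1⊕1⊕1⊕0⊕1⊕1⊕0⊕0⊕0⊕0 = 1
s4: b4⊕b5⊕b6⊕b7⊕b12⊕b13⊕b14⊕b15⊕b20⊕b21⊕b22⊕b23⊕b28⊕b29⊕b30⊕b31 = 0⊕1⊕0⊕1⊕1⊕1⊕1⊕1⊕0⊕1⊕1⊕1⊕0⊕0⊕0⊕0 = 1
s8: b8⊕b9⊕b10⊕b11⊕b12⊕b13⊕b14⊕b15⊕b24⊕b25⊕b26⊕b27⊕b28⊕b29⊕b30⊕b31 = 1⊕0⊕1⊕0⊕1⊕1⊕1⊕1⊕1⊕0⊕0⊕0⊕0⊕0⊕0⊕0 = 1
s16: b16⊕b17⊕b18⊕b19⊕b20⊕b21⊕b22⊕b23⊕b24⊕b25⊕b26⊕b27⊕b28⊕b29⊕b30⊕b31 = 0⊕1⊕1⊕0⊕0⊕1⊕1⊕1⊕1⊕0⊕0⊕0⊕0⊕0⊕0⊕0 = 0
Syndrome (s16...s1) = 01110 → position 14.

14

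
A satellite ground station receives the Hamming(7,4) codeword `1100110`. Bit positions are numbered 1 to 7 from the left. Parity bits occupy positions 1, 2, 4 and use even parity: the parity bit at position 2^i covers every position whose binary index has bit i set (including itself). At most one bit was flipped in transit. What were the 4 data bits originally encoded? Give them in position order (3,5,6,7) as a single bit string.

0110

s1: b1⊕b3⊕b5⊕b7 = 1⊕0⊕1⊕0 = 0
s2: b2⊕b3⊕b6⊕b7 = 1⊕0⊕1⊕0 = 0
s4: b4⊕b5⊕b6⊕b7 = 0⊕1⊕1⊕0 = 0
Syndrome (s4...s1) = 000 → position 0 (no error).
No correction needed.
Data bits at positions 3,5,6,7: 0110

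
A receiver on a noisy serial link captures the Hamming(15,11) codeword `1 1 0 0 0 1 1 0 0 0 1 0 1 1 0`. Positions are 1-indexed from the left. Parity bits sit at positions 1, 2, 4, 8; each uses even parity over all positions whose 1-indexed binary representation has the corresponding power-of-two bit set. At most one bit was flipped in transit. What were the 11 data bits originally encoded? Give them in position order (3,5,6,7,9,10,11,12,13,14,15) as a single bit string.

00110110110

s1: b1⊕b3⊕b5⊕b7⊕b9⊕b11⊕b13⊕b15 = 1⊕0⊕0⊕1⊕0⊕1⊕1⊕0 = 0
s2: b2⊕b3⊕b6⊕b7⊕b10⊕b11⊕b14⊕b15 = 1⊕0⊕1⊕1⊕0⊕1⊕1⊕0 = 1
s4: b4⊕b5⊕b6⊕b7⊕b12⊕b13⊕b14⊕b15 = 0⊕0⊕1⊕1⊕0⊕1⊕1⊕0 = 0
s8: b8⊕b9⊕b10⊕b11⊕b12⊕b13⊕b14⊕b15 = 0⊕0⊕0⊕1⊕0⊕1⊕1⊕0 = 1
Syndrome (s8...s1) = 1010 → position 10.
Flip bit 10: corrected codeword = 110001100110110
Data bits at positions 3,5,6,7,9,10,11,12,13,14,15: 00110110110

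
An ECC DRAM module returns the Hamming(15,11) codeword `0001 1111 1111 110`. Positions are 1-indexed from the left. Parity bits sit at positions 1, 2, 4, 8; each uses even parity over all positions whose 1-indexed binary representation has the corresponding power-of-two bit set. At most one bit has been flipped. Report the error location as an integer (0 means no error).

15

s1: b1⊕b3⊕b5⊕b7⊕b9⊕b11⊕b13⊕b15 = 0⊕0⊕1⊕1⊕1⊕1⊕1⊕0 = 1
s2: b2⊕b3⊕b6⊕b7⊕b10⊕b11⊕b14⊕b15 = 0⊕0⊕1⊕1⊕1⊕1⊕1⊕0 = 1
s4: b4⊕b5⊕b6⊕b7⊕b12⊕b13⊕b14⊕b15 = 1⊕1⊕1⊕1⊕1⊕1⊕1⊕0 = 1
s8: b8⊕b9⊕b10⊕b11⊕b12⊕b13⊕b14⊕b15 = 1⊕1⊕1⊕1⊕1⊕1⊕1⊕0 = 1
Syndrome (s8...s1) = 1111 → position 15.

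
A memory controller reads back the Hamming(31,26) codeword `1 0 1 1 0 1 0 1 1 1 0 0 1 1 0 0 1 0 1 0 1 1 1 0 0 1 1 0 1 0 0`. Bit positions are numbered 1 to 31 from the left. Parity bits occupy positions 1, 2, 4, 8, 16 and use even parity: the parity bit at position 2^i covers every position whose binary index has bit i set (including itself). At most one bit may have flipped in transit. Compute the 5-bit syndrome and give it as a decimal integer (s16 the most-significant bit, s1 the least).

2

s1: b1⊕b3⊕b5⊕b7⊕b9⊕b11⊕b13⊕b15⊕b17⊕b19⊕b21⊕b23⊕b25⊕b27⊕b29⊕b31 = 1⊕1⊕0⊕0⊕1⊕0⊕1⊕0⊕1⊕1⊕1⊕1⊕0⊕1⊕1⊕0 = 0
s2: b2⊕b3⊕b6⊕b7⊕b10⊕b11⊕b14⊕b15⊕b18⊕b19⊕b22⊕b23⊕b26⊕b27⊕b30⊕b31 = 0⊕1⊕1⊕0⊕1⊕0⊕1⊕0⊕0⊕1⊕1⊕1⊕1⊕1⊕0⊕0 = 1
s4: b4⊕b5⊕b6⊕b7⊕b12⊕b13⊕b14⊕b15⊕b20⊕b21⊕b22⊕b23⊕b28⊕b29⊕b30⊕b31 = 1⊕0⊕1⊕0⊕0⊕1⊕1⊕0⊕0⊕1⊕1⊕1⊕0⊕1⊕0⊕0 = 0
s8: b8⊕b9⊕b10⊕b11⊕b12⊕b13⊕b14⊕b15⊕b24⊕b25⊕b26⊕b27⊕b28⊕b29⊕b30⊕b31 = 1⊕1⊕1⊕0⊕0⊕1⊕1⊕0⊕0⊕0⊕1⊕1⊕0⊕1⊕0⊕0 = 0
s16: b16⊕b17⊕b18⊕b19⊕b20⊕b21⊕b22⊕b23⊕b24⊕b25⊕b26⊕b27⊕b28⊕b29⊕b30⊕b31 = 0⊕1⊕0⊕1⊕0⊕1⊕1⊕1⊕0⊕0⊕1⊕1⊕0⊕1⊕0⊕0 = 0
Syndrome (s16...s1) = 00010 → position 2.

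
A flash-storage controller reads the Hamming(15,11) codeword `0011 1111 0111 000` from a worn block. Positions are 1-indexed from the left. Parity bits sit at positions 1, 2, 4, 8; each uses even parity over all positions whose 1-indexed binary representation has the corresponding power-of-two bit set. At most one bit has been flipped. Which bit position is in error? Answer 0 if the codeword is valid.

s1: b1⊕b3⊕b5⊕b7⊕b9⊕b11⊕b13⊕b15 = 0⊕1⊕1⊕1⊕0⊕1⊕0⊕0 = 0
s2: b2⊕b3⊕b6⊕b7⊕b10⊕b11⊕b14⊕b15 = 0⊕1⊕1⊕1⊕1⊕1⊕0⊕0 = 1
s4: b4⊕b5⊕b6⊕b7⊕b12⊕b13⊕b14⊕b15 = 1⊕1⊕1⊕1⊕1⊕0⊕0⊕0 = 1
s8: b8⊕b9⊕b10⊕b11⊕b12⊕b13⊕b14⊕b15 = 1⊕0⊕1⊕1⊕1⊕0⊕0⊕0 = 0
Syndrome (s8...s1) = 0110 → position 6.

6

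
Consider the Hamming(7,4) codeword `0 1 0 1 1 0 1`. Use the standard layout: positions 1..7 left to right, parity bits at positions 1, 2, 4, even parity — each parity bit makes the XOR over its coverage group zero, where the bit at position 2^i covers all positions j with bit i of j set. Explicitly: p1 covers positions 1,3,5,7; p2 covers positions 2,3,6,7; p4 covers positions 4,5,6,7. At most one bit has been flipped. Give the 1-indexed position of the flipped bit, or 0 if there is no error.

4

s1: b1⊕b3⊕b5⊕b7 = 0⊕0⊕1⊕1 = 0
s2: b2⊕b3⊕b6⊕b7 = 1⊕0⊕0⊕1 = 0
s4: b4⊕b5⊕b6⊕b7 = 1⊕1⊕0⊕1 = 1
Syndrome (s4...s1) = 100 → position 4.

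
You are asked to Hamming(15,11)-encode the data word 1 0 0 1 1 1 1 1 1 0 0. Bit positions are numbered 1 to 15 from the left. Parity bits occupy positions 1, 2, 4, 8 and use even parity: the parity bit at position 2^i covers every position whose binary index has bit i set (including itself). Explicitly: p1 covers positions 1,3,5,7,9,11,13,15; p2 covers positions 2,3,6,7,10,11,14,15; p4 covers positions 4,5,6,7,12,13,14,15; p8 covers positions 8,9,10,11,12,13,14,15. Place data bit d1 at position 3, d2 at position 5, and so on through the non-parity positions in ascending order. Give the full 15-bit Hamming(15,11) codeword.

101100111111100

Place data bits at non-power-of-two positions: b3=1, b5=0, b6=0, b7=1, b9=1, b10=1, b11=1, b12=1, b13=1, b14=0, b15=0.
p1 = XOR of data positions {3,5,7,9,11,13,15} = 1⊕0⊕1⊕1⊕1⊕1⊕0 = 1
p2 = XOR of data positions {3,6,7,10,11,14,15} = 1⊕0⊕1⊕1⊕1⊕0⊕0 = 0
p4 = XOR of data positions {5,6,7,12,13,14,15} = 0⊕0⊕1⊕1⊕1⊕0⊕0 = 1
p8 = XOR of data positions {9,10,11,12,13,14,15} = 1⊕1⊕1⊕1⊕1⊕0⊕0 = 1
Codeword b1..b15 = 101100111111100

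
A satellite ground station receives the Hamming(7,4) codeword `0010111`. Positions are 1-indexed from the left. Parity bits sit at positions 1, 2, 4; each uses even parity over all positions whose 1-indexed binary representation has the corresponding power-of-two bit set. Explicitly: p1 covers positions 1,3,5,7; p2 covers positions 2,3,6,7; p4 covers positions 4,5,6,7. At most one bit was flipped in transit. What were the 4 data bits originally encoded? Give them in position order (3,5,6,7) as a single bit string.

s1: b1⊕b3⊕b5⊕b7 = 0⊕1⊕1⊕1 = 1
s2: b2⊕b3⊕b6⊕b7 = 0⊕1⊕1⊕1 = 1
s4: b4⊕b5⊕b6⊕b7 = 0⊕1⊕1⊕1 = 1
Syndrome (s4...s1) = 111 → position 7.
Flip bit 7: corrected codeword = 0010110
Data bits at positions 3,5,6,7: 1110

1110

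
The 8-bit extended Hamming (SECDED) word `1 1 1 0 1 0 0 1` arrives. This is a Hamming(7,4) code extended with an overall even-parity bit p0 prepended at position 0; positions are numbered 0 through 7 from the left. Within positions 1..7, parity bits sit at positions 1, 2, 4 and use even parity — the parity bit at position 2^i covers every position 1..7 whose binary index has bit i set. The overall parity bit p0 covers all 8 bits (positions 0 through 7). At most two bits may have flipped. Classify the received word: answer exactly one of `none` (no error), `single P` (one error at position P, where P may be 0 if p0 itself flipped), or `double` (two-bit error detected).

s1: b1⊕b3⊕b5⊕b7 = 1⊕0⊕0⊕1 = 0
s2: b2⊕b3⊕b6⊕b7 = 1⊕0⊕0⊕1 = 0
s4: b4⊕b5⊕b6⊕b7 = 1⊕0⊕0⊕1 = 0
Syndrome (s4...s1) = 000 → position 0 (no error).
Overall parity (XOR of all 8 bits, including p0): 1⊕1⊕1⊕0⊕1⊕0⊕0⊕1 = 1
Overall=1, syndrome position=0 → single-bit error at position 0.

single 0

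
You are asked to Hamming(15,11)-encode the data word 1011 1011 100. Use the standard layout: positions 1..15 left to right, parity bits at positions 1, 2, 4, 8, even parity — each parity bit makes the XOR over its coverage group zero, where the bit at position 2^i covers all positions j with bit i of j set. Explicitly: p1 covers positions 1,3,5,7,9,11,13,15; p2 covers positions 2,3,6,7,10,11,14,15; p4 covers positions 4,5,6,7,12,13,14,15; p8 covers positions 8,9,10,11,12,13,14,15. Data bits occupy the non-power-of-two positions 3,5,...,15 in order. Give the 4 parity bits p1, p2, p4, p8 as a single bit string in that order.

Place data bits at non-power-of-two positions: b3=1, b5=0, b6=1, b7=1, b9=1, b10=0, b11=1, b12=1, b13=1, b14=0, b15=0.
p1 = XOR of data positions {3,5,7,9,11,13,15} = 1⊕0⊕1⊕1⊕1⊕1⊕0 = 1
p2 = XOR of data positions {3,6,7,10,11,14,15} = 1⊕1⊕1⊕0⊕1⊕0⊕0 = 0
p4 = XOR of data positions {5,6,7,12,13,14,15} = 0⊕1⊕1⊕1⊕1⊕0⊕0 = 0
p8 = XOR of data positions {9,10,11,12,13,14,15} = 1⊕0⊕1⊕1⊕1⊕0⊕0 = 0
Parity bits p1,p2,p4,p8 = 1000

1000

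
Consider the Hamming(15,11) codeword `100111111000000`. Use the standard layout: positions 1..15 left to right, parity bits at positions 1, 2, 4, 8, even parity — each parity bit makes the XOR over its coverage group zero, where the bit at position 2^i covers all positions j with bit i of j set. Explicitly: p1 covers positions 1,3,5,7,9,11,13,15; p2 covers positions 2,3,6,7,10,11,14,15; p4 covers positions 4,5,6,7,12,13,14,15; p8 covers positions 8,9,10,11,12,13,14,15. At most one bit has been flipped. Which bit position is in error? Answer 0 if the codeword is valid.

s1: b1⊕b3⊕b5⊕b7⊕b9⊕b11⊕b13⊕b15 = 1⊕0⊕1⊕1⊕1⊕0⊕0⊕0 = 0
s2: b2⊕b3⊕b6⊕b7⊕b10⊕b11⊕b14⊕b15 = 0⊕0⊕1⊕1⊕0⊕0⊕0⊕0 = 0
s4: b4⊕b5⊕b6⊕b7⊕b12⊕b13⊕b14⊕b15 = 1⊕1⊕1⊕1⊕0⊕0⊕0⊕0 = 0
s8: b8⊕b9⊕b10⊕b11⊕b12⊕b13⊕b14⊕b15 = 1⊕1⊕0⊕0⊕0⊕0⊕0⊕0 = 0
Syndrome (s8...s1) = 0000 → position 0 (no error).

0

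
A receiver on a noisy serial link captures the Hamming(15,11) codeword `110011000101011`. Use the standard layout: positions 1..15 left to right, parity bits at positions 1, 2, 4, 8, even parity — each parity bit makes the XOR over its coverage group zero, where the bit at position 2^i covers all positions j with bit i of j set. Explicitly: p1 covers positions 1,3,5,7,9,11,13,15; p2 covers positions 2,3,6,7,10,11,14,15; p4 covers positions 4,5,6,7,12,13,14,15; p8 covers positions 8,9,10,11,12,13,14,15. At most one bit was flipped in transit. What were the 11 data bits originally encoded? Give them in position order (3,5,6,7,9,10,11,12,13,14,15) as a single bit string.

s1: b1⊕b3⊕b5⊕b7⊕b9⊕b11⊕b13⊕b15 = 1⊕0⊕1⊕0⊕0⊕0⊕0⊕1 = 1
s2: b2⊕b3⊕b6⊕b7⊕b10⊕b11⊕b14⊕b15 = 1⊕0⊕1⊕0⊕1⊕0⊕1⊕1 = 1
s4: b4⊕b5⊕b6⊕b7⊕b12⊕b13⊕b14⊕b15 = 0⊕1⊕1⊕0⊕1⊕0⊕1⊕1 = 1
s8: b8⊕b9⊕b10⊕b11⊕b12⊕b13⊕b14⊕b15 = 0⊕0⊕1⊕0⊕1⊕0⊕1⊕1 = 0
Syndrome (s8...s1) = 0111 → position 7.
Flip bit 7: corrected codeword = 110011100101011
Data bits at positions 3,5,6,7,9,10,11,12,13,14,15: 01110101011

01110101011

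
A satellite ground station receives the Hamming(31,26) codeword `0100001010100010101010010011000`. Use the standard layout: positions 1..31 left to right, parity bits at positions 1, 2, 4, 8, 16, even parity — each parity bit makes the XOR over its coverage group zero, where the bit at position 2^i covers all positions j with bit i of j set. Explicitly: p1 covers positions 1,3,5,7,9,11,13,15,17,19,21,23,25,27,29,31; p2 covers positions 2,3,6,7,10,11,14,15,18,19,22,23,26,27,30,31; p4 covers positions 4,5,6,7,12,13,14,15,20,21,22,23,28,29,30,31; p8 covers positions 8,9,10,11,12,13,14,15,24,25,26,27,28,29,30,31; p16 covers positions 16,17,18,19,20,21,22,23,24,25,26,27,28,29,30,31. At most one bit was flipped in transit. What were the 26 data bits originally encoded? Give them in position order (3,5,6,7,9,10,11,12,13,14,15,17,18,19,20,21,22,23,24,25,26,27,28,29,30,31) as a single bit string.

00011010001101010010011000

s1: b1⊕b3⊕b5⊕b7⊕b9⊕b11⊕b13⊕b15⊕b17⊕b19⊕b21⊕b23⊕b25⊕b27⊕b29⊕b31 = 0⊕0⊕0⊕1⊕1⊕1⊕0⊕1⊕1⊕1⊕1⊕0⊕0⊕1⊕0⊕0 = 0
s2: b2⊕b3⊕b6⊕b7⊕b10⊕b11⊕b14⊕b15⊕b18⊕b19⊕b22⊕b23⊕b26⊕b27⊕b30⊕b31 = 1⊕0⊕0⊕1⊕0⊕1⊕0⊕1⊕0⊕1⊕0⊕0⊕0⊕1⊕0⊕0 = 0
s4: b4⊕b5⊕b6⊕b7⊕b12⊕b13⊕b14⊕b15⊕b20⊕b21⊕b22⊕b23⊕b28⊕b29⊕b30⊕b31 = 0⊕0⊕0⊕1⊕0⊕0⊕0⊕1⊕0⊕1⊕0⊕0⊕1⊕0⊕0⊕0 = 0
s8: b8⊕b9⊕b10⊕b11⊕b12⊕b13⊕b14⊕b15⊕b24⊕b25⊕b26⊕b27⊕b28⊕b29⊕b30⊕b31 = 0⊕1⊕0⊕1⊕0⊕0⊕0⊕1⊕1⊕0⊕0⊕1⊕1⊕0⊕0⊕0 = 0
s16: b16⊕b17⊕b18⊕b19⊕b20⊕b21⊕b22⊕b23⊕b24⊕b25⊕b26⊕b27⊕b28⊕b29⊕b30⊕b31 = 0⊕1⊕0⊕1⊕0⊕1⊕0⊕0⊕1⊕0⊕0⊕1⊕1⊕0⊕0⊕0 = 0
Syndrome (s16...s1) = 00000 → position 0 (no error).
No correction needed.
Data bits at positions 3,5,6,7,9,10,11,12,13,14,15,17,18,19,20,21,22,23,24,25,26,27,28,29,30,31: 00011010001101010010011000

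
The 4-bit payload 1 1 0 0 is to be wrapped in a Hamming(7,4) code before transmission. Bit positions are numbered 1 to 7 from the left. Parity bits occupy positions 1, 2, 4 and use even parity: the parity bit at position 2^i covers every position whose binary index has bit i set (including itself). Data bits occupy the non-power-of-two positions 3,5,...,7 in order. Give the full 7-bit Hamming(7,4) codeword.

Place data bits at non-power-of-two positions: b3=1, b5=1, b6=0, b7=0.
p1 = XOR of data positions {3,5,7} = 1⊕1⊕0 = 0
p2 = XOR of data positions {3,6,7} = 1⊕0⊕0 = 1
p4 = XOR of data positions {5,6,7} = 1⊕0⊕0 = 1
Codeword b1..b7 = 0111100

0111100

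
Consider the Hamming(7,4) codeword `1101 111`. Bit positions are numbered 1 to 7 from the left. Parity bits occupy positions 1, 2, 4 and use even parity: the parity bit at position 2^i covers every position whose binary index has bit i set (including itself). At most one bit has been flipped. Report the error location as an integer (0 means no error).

s1: b1⊕b3⊕b5⊕b7 = 1⊕0⊕1⊕1 = 1
s2: b2⊕b3⊕b6⊕b7 = 1⊕0⊕1⊕1 = 1
s4: b4⊕b5⊕b6⊕b7 = 1⊕1⊕1⊕1 = 0
Syndrome (s4...s1) = 011 → position 3.

3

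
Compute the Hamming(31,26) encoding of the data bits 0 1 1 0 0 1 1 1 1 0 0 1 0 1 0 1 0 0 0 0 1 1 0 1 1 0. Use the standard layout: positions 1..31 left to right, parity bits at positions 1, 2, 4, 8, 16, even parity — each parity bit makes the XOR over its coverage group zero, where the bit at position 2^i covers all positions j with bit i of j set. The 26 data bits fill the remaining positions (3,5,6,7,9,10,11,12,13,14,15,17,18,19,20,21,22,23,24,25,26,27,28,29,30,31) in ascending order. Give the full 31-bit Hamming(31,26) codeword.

Place data bits at non-power-of-two positions: b3=0, b5=1, b6=1, b7=0, b9=0, b10=1, b11=1, b12=1, b13=1, b14=0, b15=0, b17=1, b18=0, b19=1, b20=0, b21=1, b22=0, b23=0, b24=0, b25=0, b26=1, b27=1, b28=0, b29=1, b30=1, b31=0.
p1 = XOR of data positions {3,5,7,9,11,13,15,17,19,21,23,25,27,29,31} = 0⊕1⊕0⊕0⊕1⊕1⊕0⊕1⊕1⊕1⊕0⊕0⊕1⊕1⊕0 = 0
p2 = XOR of data positions {3,6,7,10,11,14,15,18,19,22,23,26,27,30,31} = 0⊕1⊕0⊕1⊕1⊕0⊕0⊕0⊕1⊕0⊕0⊕1⊕1⊕1⊕0 = 1
p4 = XOR of data positions {5,6,7,12,13,14,15,20,21,22,23,28,29,30,31} = 1⊕1⊕0⊕1⊕1⊕0⊕0⊕0⊕1⊕0⊕0⊕0⊕1⊕1⊕0 = 1
p8 = XOR of data positions {9,10,11,12,13,14,15,24,25,26,27,28,29,30,31} = 0⊕1⊕1⊕1⊕1⊕0⊕0⊕0⊕0⊕1⊕1⊕0⊕1⊕1⊕0 = 0
p16 = XOR of data positions {17,18,19,20,21,22,23,24,25,26,27,28,29,30,31} = 1⊕0⊕1⊕0⊕1⊕0⊕0⊕0⊕0⊕1⊕1⊕0⊕1⊕1⊕0 = 1
Codeword b1..b31 = 0101110001111001101010000110110

0101110001111001101010000110110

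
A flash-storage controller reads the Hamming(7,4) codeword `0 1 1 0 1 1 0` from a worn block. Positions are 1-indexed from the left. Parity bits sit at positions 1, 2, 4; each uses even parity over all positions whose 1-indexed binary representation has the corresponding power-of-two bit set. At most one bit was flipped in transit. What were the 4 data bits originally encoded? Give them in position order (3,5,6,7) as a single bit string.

1110

s1: b1⊕b3⊕b5⊕b7 = 0⊕1⊕1⊕0 = 0
s2: b2⊕b3⊕b6⊕b7 = 1⊕1⊕1⊕0 = 1
s4: b4⊕b5⊕b6⊕b7 = 0⊕1⊕1⊕0 = 0
Syndrome (s4...s1) = 010 → position 2.
Flip bit 2: corrected codeword = 0010110
Data bits at positions 3,5,6,7: 1110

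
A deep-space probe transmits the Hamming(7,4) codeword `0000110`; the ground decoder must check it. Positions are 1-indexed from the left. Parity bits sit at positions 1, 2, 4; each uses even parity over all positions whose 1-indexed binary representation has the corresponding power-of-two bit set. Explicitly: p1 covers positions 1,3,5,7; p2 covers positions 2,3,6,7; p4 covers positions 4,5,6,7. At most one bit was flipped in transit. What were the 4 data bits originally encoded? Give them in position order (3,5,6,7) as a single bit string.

s1: b1⊕b3⊕b5⊕b7 = 0⊕0⊕1⊕0 = 1
s2: b2⊕b3⊕b6⊕b7 = 0⊕0⊕1⊕0 = 1
s4: b4⊕b5⊕b6⊕b7 = 0⊕1⊕1⊕0 = 0
Syndrome (s4...s1) = 011 → position 3.
Flip bit 3: corrected codeword = 0010110
Data bits at positions 3,5,6,7: 1110

1110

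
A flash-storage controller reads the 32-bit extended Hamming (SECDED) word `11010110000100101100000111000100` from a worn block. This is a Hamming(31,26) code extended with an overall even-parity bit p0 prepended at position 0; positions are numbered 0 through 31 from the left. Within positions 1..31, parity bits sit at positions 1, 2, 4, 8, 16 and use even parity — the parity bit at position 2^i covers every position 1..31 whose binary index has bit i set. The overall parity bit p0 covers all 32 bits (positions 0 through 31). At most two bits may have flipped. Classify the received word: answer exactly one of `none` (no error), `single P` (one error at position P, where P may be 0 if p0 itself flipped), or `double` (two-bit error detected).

single 14

s1: b1⊕b3⊕b5⊕b7⊕b9⊕b11⊕b13⊕b15⊕b17⊕b19⊕b21⊕b23⊕b25⊕b27⊕b29⊕b31 = 1⊕1⊕1⊕0⊕0⊕1⊕0⊕0⊕1⊕0⊕0⊕1⊕1⊕0⊕1⊕0 = 0
s2: b2⊕b3⊕b6⊕b7⊕b10⊕b11⊕b14⊕b15⊕b18⊕b19⊕b22⊕b23⊕b26⊕b27⊕b30⊕b31 = 0⊕1⊕1⊕0⊕0⊕1⊕1⊕0⊕0⊕0⊕0⊕1⊕0⊕0⊕0⊕0 = 1
s4: b4⊕b5⊕b6⊕b7⊕b12⊕b13⊕b14⊕b15⊕b20⊕b21⊕b22⊕b23⊕b28⊕b29⊕b30⊕b31 = 0⊕1⊕1⊕0⊕0⊕0⊕1⊕0⊕0⊕0⊕0⊕1⊕0⊕1⊕0⊕0 = 1
s8: b8⊕b9⊕b10⊕b11⊕b12⊕b13⊕b14⊕b15⊕b24⊕b25⊕b26⊕b27⊕b28⊕b29⊕b30⊕b31 = 0⊕0⊕0⊕1⊕0⊕0⊕1⊕0⊕1⊕1⊕0⊕0⊕0⊕1⊕0⊕0 = 1
s16: b16⊕b17⊕b18⊕b19⊕b20⊕b21⊕b22⊕b23⊕b24⊕b25⊕b26⊕b27⊕b28⊕b29⊕b30⊕b31 = 1⊕1⊕0⊕0⊕0⊕0⊕0⊕1⊕1⊕1⊕0⊕0⊕0⊕1⊕0⊕0 = 0
Syndrome (s16...s1) = 01110 → position 14.
Overall parity (XOR of all 32 bits, including p0): 1⊕1⊕0⊕1⊕0⊕1⊕1⊕0⊕0⊕0⊕0⊕1⊕0⊕0⊕1⊕0⊕1⊕1⊕0⊕0⊕0⊕0⊕0⊕1⊕1⊕1⊕0⊕0⊕0⊕1⊕0⊕0 = 1
Overall=1, syndrome position=14 → single-bit error at position 14.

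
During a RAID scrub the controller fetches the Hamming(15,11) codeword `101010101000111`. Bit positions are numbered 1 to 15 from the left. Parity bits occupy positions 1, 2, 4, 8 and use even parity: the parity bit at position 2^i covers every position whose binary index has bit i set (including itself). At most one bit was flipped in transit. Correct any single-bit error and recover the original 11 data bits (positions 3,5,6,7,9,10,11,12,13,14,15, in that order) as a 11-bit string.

10011000111

s1: b1⊕b3⊕b5⊕b7⊕b9⊕b11⊕b13⊕b15 = 1⊕1⊕1⊕1⊕1⊕0⊕1⊕1 = 1
s2: b2⊕b3⊕b6⊕b7⊕b10⊕b11⊕b14⊕b15 = 0⊕1⊕0⊕1⊕0⊕0⊕1⊕1 = 0
s4: b4⊕b5⊕b6⊕b7⊕b12⊕b13⊕b14⊕b15 = 0⊕1⊕0⊕1⊕0⊕1⊕1⊕1 = 1
s8: b8⊕b9⊕b10⊕b11⊕b12⊕b13⊕b14⊕b15 = 0⊕1⊕0⊕0⊕0⊕1⊕1⊕1 = 0
Syndrome (s8...s1) = 0101 → position 5.
Flip bit 5: corrected codeword = 101000101000111
Data bits at positions 3,5,6,7,9,10,11,12,13,14,15: 10011000111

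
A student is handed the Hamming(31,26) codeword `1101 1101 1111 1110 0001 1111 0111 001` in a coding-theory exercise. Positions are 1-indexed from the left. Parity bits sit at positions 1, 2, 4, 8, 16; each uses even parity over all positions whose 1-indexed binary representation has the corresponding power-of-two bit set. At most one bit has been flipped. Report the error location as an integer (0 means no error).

s1: b1⊕b3⊕b5⊕b7⊕b9⊕b11⊕b13⊕b15⊕b17⊕b19⊕b21⊕b23⊕b25⊕b27⊕b29⊕b31 = 1⊕0⊕1⊕0⊕1⊕1⊕1⊕1⊕0⊕0⊕1⊕1⊕0⊕1⊕0⊕1 = 0
s2: b2⊕b3⊕b6⊕b7⊕b10⊕b11⊕b14⊕b15⊕b18⊕b19⊕b22⊕b23⊕b26⊕b27⊕b30⊕b31 = 1⊕0⊕1⊕0⊕1⊕1⊕1⊕1⊕0⊕0⊕1⊕1⊕1⊕1⊕0⊕1 = 1
s4: b4⊕b5⊕b6⊕b7⊕b12⊕b13⊕b14⊕b15⊕b20⊕b21⊕b22⊕b23⊕b28⊕b29⊕b30⊕b31 = 1⊕1⊕1⊕0⊕1⊕1⊕1⊕1⊕1⊕1⊕1⊕1⊕1⊕0⊕0⊕1 = 1
s8: b8⊕b9⊕b10⊕b11⊕b12⊕b13⊕b14⊕b15⊕b24⊕b25⊕b26⊕b27⊕b28⊕b29⊕b30⊕b31 = 1⊕1⊕1⊕1⊕1⊕1⊕1⊕1⊕1⊕0⊕1⊕1⊕1⊕0⊕0⊕1 = 1
s16: b16⊕b17⊕b18⊕b19⊕b20⊕b21⊕b22⊕b23⊕b24⊕b25⊕b26⊕b27⊕b28⊕b29⊕b30⊕b31 = 0⊕0⊕0⊕0⊕1⊕1⊕1⊕1⊕1⊕0⊕1⊕1⊕1⊕0⊕0⊕1 = 1
Syndrome (s16...s1) = 11110 → position 30.

30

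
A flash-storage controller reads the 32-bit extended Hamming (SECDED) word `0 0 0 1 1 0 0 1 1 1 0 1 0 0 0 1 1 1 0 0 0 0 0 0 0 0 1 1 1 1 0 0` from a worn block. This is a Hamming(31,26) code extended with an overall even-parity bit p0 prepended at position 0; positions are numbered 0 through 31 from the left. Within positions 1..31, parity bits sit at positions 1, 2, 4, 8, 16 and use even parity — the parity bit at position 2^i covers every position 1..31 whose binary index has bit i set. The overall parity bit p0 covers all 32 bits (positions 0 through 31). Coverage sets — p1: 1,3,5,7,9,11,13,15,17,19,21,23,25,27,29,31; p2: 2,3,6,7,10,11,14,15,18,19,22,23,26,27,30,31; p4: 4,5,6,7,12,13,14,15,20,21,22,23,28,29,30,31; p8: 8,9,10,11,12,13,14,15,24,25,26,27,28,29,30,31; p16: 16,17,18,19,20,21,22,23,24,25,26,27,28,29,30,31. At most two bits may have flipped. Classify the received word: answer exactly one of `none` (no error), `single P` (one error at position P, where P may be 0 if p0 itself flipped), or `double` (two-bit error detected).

s1: b1⊕b3⊕b5⊕b7⊕b9⊕b11⊕b13⊕b15⊕b17⊕b19⊕b21⊕b23⊕b25⊕b27⊕b29⊕b31 = 0⊕1⊕0⊕1⊕1⊕1⊕0⊕1⊕1⊕0⊕0⊕0⊕0⊕1⊕1⊕0 = 0
s2: b2⊕b3⊕b6⊕b7⊕b10⊕b11⊕b14⊕b15⊕b18⊕b19⊕b22⊕b23⊕b26⊕b27⊕b30⊕b31 = 0⊕1⊕0⊕1⊕0⊕1⊕0⊕1⊕0⊕0⊕0⊕0⊕1⊕1⊕0⊕0 = 0
s4: b4⊕b5⊕b6⊕b7⊕b12⊕b13⊕b14⊕b15⊕b20⊕b21⊕b22⊕b23⊕b28⊕b29⊕b30⊕b31 = 1⊕0⊕0⊕1⊕0⊕0⊕0⊕1⊕0⊕0⊕0⊕0⊕1⊕1⊕0⊕0 = 1
s8: b8⊕b9⊕b10⊕b11⊕b12⊕b13⊕b14⊕b15⊕b24⊕b25⊕b26⊕b27⊕b28⊕b29⊕b30⊕b31 = 1⊕1⊕0⊕1⊕0⊕0⊕0⊕1⊕0⊕0⊕1⊕1⊕1⊕1⊕0⊕0 = 0
s16: b16⊕b17⊕b18⊕b19⊕b20⊕b21⊕b22⊕b23⊕b24⊕b25⊕b26⊕b27⊕b28⊕b29⊕b30⊕b31 = 1⊕1⊕0⊕0⊕0⊕0⊕0⊕0⊕0⊕0⊕1⊕1⊕1⊕1⊕0⊕0 = 0
Syndrome (s16...s1) = 00100 → position 4.
Overall parity (XOR of all 32 bits, including p0): 0⊕0⊕0⊕1⊕1⊕0⊕0⊕1⊕1⊕1⊕0⊕1⊕0⊕0⊕0⊕1⊕1⊕1⊕0⊕0⊕0⊕0⊕0⊕0⊕0⊕0⊕1⊕1⊕1⊕1⊕0⊕0 = 1
Overall=1, syndrome position=4 → single-bit error at position 4.

single 4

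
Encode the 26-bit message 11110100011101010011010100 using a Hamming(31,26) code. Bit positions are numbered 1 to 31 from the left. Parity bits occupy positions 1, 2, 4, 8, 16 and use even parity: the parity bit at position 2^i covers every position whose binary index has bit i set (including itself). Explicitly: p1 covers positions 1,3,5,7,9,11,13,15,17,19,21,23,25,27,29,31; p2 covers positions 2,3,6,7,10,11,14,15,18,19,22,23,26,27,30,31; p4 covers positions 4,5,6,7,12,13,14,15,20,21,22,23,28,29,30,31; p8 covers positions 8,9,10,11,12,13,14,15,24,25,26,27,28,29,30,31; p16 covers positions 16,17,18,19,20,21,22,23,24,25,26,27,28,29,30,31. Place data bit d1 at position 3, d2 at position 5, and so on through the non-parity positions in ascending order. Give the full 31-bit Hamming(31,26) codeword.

0011111101000111101010011010100

Place data bits at non-power-of-two positions: b3=1, b5=1, b6=1, b7=1, b9=0, b10=1, b11=0, b12=0, b13=0, b14=1, b15=1, b17=1, b18=0, b19=1, b20=0, b21=1, b22=0, b23=0, b24=1, b25=1, b26=0, b27=1, b28=0, b29=1, b30=0, b31=0.
p1 = XOR of data positions {3,5,7,9,11,13,15,17,19,21,23,25,27,29,31} = 1⊕1⊕1⊕0⊕0⊕0⊕1⊕1⊕1⊕1⊕0⊕1⊕1⊕1⊕0 = 0
p2 = XOR of data positions {3,6,7,10,11,14,15,18,19,22,23,26,27,30,31} = 1⊕1⊕1⊕1⊕0⊕1⊕1⊕0⊕1⊕0⊕0⊕0⊕1⊕0⊕0 = 0
p4 = XOR of data positions {5,6,7,12,13,14,15,20,21,22,23,28,29,30,31} = 1⊕1⊕1⊕0⊕0⊕1⊕1⊕0⊕1⊕0⊕0⊕0⊕1⊕0⊕0 = 1
p8 = XOR of data positions {9,10,11,12,13,14,15,24,25,26,27,28,29,30,31} = 0⊕1⊕0⊕0⊕0⊕1⊕1⊕1⊕1⊕0⊕1⊕0⊕1⊕0⊕0 = 1
p16 = XOR of data positions {17,18,19,20,21,22,23,24,25,26,27,28,29,30,31} = 1⊕0⊕1⊕0⊕1⊕0⊕0⊕1⊕1⊕0⊕1⊕0⊕1⊕0⊕0 = 1
Codeword b1..b31 = 0011111101000111101010011010100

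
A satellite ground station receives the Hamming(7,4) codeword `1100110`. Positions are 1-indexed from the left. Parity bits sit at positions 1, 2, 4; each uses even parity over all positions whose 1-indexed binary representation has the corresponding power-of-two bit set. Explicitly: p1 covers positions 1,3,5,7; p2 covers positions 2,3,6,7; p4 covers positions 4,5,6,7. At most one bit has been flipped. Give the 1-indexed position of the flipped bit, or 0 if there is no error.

s1: b1⊕b3⊕b5⊕b7 = 1⊕0⊕1⊕0 = 0
s2: b2⊕b3⊕b6⊕b7 = 1⊕0⊕1⊕0 = 0
s4: b4⊕b5⊕b6⊕b7 = 0⊕1⊕1⊕0 = 0
Syndrome (s4...s1) = 000 → position 0 (no error).

0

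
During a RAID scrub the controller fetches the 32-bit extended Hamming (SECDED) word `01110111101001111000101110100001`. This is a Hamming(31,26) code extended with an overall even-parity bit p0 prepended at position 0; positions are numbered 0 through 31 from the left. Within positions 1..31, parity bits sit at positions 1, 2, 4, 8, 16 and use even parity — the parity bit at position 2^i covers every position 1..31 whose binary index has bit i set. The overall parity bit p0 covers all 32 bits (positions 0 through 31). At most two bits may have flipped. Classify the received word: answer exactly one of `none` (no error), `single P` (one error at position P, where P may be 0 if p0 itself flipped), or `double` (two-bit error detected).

s1: b1⊕b3⊕b5⊕b7⊕b9⊕b11⊕b13⊕b15⊕b17⊕b19⊕b21⊕b23⊕b25⊕b27⊕b29⊕b31 = 1⊕1⊕1⊕1⊕0⊕0⊕1⊕1⊕0⊕0⊕0⊕1⊕0⊕0⊕0⊕1 = 0
s2: b2⊕b3⊕b6⊕b7⊕b10⊕b11⊕b14⊕b15⊕b18⊕b19⊕b22⊕b23⊕b26⊕b27⊕b30⊕b31 = 1⊕1⊕1⊕1⊕1⊕0⊕1⊕1⊕0⊕0⊕1⊕1⊕1⊕0⊕0⊕1 = 1
s4: b4⊕b5⊕b6⊕b7⊕b12⊕b13⊕b14⊕b15⊕b20⊕b21⊕b22⊕b23⊕b28⊕b29⊕b30⊕b31 = 0⊕1⊕1⊕1⊕0⊕1⊕1⊕1⊕1⊕0⊕1⊕1⊕0⊕0⊕0⊕1 = 0
s8: b8⊕b9⊕b10⊕b11⊕b12⊕b13⊕b14⊕b15⊕b24⊕b25⊕b26⊕b27⊕b28⊕b29⊕b30⊕b31 = 1⊕0⊕1⊕0⊕0⊕1⊕1⊕1⊕1⊕0⊕1⊕0⊕0⊕0⊕0⊕1 = 0
s16: b16⊕b17⊕b18⊕b19⊕b20⊕b21⊕b22⊕b23⊕b24⊕b25⊕b26⊕b27⊕b28⊕b29⊕b30⊕b31 = 1⊕0⊕0⊕0⊕1⊕0⊕1⊕1⊕1⊕0⊕1⊕0⊕0⊕0⊕0⊕1 = 1
Syndrome (s16...s1) = 10010 → position 18.
Overall parity (XOR of all 32 bits, including p0): 0⊕1⊕1⊕1⊕0⊕1⊕1⊕1⊕1⊕0⊕1⊕0⊕0⊕1⊕1⊕1⊕1⊕0⊕0⊕0⊕1⊕0⊕1⊕1⊕1⊕0⊕1⊕0⊕0⊕0⊕0⊕1 = 0
Overall=0, syndrome position=18 → double-bit error detected (uncorrectable).

double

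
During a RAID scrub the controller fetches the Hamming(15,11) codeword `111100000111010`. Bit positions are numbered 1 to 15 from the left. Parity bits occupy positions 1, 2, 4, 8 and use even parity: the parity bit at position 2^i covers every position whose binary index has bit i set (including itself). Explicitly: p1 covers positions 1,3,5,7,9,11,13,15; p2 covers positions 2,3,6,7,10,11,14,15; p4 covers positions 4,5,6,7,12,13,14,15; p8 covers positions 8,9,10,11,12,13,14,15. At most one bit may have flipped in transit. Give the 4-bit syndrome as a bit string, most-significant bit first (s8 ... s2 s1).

0111

s1: b1⊕b3⊕b5⊕b7⊕b9⊕b11⊕b13⊕b15 = 1⊕1⊕0⊕0⊕0⊕1⊕0⊕0 = 1
s2: b2⊕b3⊕b6⊕b7⊕b10⊕b11⊕b14⊕b15 = 1⊕1⊕0⊕0⊕1⊕1⊕1⊕0 = 1
s4: b4⊕b5⊕b6⊕b7⊕b12⊕b13⊕b14⊕b15 = 1⊕0⊕0⊕0⊕1⊕0⊕1⊕0 = 1
s8: b8⊕b9⊕b10⊕b11⊕b12⊕b13⊕b14⊕b15 = 0⊕0⊕1⊕1⊕1⊕0⊕1⊕0 = 0
Syndrome (s8...s1) = 0111 → position 7.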